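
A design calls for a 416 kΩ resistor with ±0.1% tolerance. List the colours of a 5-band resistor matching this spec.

yellow, brown, blue, orange, violet

416000 Ω = 416 × 10^3.
4 → yellow
1 → brown
6 → blue
Multiplier 10^3 → orange.
±0.1% tolerance → violet.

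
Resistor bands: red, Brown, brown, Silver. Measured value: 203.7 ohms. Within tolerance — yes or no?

yes

Red → 2 (first significant figure)
Brown → 1 (second significant figure)
Brown → ×10 multiplier
Silver → ±10% tolerance
21 × 10 = 210 Ω
Allowed range: 189 Ω to 231 Ω.
203.7 ohms lies inside that range.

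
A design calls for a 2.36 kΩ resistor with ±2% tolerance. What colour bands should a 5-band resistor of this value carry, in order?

red, orange, blue, brown, red

2360 Ω = 236 × 10^1.
2 → red
3 → orange
6 → blue
Multiplier 10^1 → brown.
±2% tolerance → red.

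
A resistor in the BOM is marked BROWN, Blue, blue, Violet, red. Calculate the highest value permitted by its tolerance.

1693200000 Ω

Brown → 1 (first significant figure)
Blue → 6 (second significant figure)
Blue → 6 (third significant figure)
Violet → ×10^7 multiplier
Red → ±2% tolerance
166 × 10000000 = 1660000000 Ω
Highest = 1660000000 × (1 + 2/100) = 1693200000 Ω.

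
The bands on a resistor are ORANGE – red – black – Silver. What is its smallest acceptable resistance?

28.8 Ω

Orange → 3 (first significant figure)
Red → 2 (second significant figure)
Black → ×1 multiplier
Silver → ±10% tolerance
32 × 1 = 32 Ω
Smallest = 32 × (1 − 10/100) = 28.8 Ω.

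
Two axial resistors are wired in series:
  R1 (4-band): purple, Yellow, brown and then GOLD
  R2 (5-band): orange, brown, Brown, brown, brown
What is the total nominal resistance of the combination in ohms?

R1: violet, yellow → 74; brown ×10 → 740 Ω.
R2: orange, brown, brown → 311; brown ×10 → 3110 Ω.
Series: 740 + 3110 = 3850 Ω.

3850 Ω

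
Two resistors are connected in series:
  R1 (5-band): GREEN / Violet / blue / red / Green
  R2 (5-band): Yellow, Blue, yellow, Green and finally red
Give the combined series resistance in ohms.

R1: green, violet, blue → 576; red ×10^2 → 57600 Ω.
R2: yellow, blue, yellow → 464; green ×10^5 → 46400000 Ω.
Series: 57600 + 46400000 = 46457600 Ω.

46457600 Ω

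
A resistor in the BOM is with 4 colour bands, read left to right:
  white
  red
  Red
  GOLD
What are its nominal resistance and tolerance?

9200 Ω ±5%

White → 9 (first significant figure)
Red → 2 (second significant figure)
Red → ×10^2 multiplier
Gold → ±5% tolerance
92 × 100 = 9200 Ω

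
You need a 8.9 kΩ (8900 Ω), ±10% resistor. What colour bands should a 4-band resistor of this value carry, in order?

grey, white, red, silver

8900 Ω = 89 × 10^2.
8 → grey
9 → white
Multiplier 10^2 → red.
±10% tolerance → silver.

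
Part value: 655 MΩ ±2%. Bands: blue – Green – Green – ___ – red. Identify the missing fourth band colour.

blue

655000000 Ω = 655 × 10^6.
The fourth band is the multiplier, 10^6, which is blue.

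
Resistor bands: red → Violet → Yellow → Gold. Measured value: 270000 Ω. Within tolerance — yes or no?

yes

Red → 2 (first significant figure)
Violet → 7 (second significant figure)
Yellow → ×10^4 multiplier
Gold → ±5% tolerance
27 × 10000 = 270000 Ω
Allowed range: 256500 Ω to 283500 Ω.
270000 Ω lies inside that range.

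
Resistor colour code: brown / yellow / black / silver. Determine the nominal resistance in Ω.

14 Ω

Brown → 1 (first significant figure)
Yellow → 4 (second significant figure)
Black → ×1 multiplier
14 × 1 = 14 Ω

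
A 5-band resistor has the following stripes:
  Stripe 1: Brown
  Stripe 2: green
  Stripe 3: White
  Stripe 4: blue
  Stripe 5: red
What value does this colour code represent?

159000000 Ω

Brown → 1 (first significant figure)
Green → 5 (second significant figure)
White → 9 (third significant figure)
Blue → ×10^6 multiplier
159 × 1000000 = 159000000 Ω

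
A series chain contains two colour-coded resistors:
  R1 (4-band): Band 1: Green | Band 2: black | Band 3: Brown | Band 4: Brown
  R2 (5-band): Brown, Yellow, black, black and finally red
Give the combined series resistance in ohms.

640 Ω

R1: green, black → 50; brown ×10 → 500 Ω.
R2: brown, yellow, black → 140; black ×1 → 140 Ω.
Series: 500 + 140 = 640 Ω.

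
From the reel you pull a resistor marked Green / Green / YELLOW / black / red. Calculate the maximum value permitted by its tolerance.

Green → 5 (first significant figure)
Green → 5 (second significant figure)
Yellow → 4 (third significant figure)
Black → ×1 multiplier
Red → ±2% tolerance
554 × 1 = 554 Ω
Maximum = 554 × (1 + 2/100) = 565.08 Ω.

565.08 Ω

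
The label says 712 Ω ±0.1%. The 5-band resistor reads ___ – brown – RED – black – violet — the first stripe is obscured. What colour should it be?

violet

712 Ω = 712 × 10^0.
The first band gives digit 7 of the significand, and 7 is violet.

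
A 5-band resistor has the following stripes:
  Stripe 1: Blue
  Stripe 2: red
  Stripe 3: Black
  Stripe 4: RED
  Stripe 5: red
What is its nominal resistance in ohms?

62000 Ω

Blue → 6 (first significant figure)
Red → 2 (second significant figure)
Black → 0 (third significant figure)
Red → ×10^2 multiplier
620 × 100 = 62000 Ω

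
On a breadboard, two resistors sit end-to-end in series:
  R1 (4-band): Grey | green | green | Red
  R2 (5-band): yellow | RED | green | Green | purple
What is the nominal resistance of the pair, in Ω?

51000000 Ω

R1: grey, green → 85; green ×10^5 → 8500000 Ω.
R2: yellow, red, green → 425; green ×10^5 → 42500000 Ω.
Series: 8500000 + 42500000 = 51000000 Ω.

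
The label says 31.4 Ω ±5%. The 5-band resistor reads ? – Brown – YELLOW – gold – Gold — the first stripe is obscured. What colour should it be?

31.4 Ω = 314 × 10^-1.
The first band gives digit 3 of the significand, and 3 is orange.

orange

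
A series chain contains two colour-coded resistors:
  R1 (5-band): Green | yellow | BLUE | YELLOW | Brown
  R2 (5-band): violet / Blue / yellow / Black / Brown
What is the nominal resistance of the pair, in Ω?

R1: green, yellow, blue → 546; yellow ×10^4 → 5460000 Ω.
R2: violet, blue, yellow → 764; black ×1 → 764 Ω.
Series: 5460000 + 764 = 5460764 Ω.

5460764 Ω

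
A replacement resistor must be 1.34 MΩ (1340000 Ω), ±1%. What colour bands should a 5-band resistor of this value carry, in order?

1340000 Ω = 134 × 10^4.
1 → brown
3 → orange
4 → yellow
Multiplier 10^4 → yellow.
±1% tolerance → brown.

brown, orange, yellow, yellow, brown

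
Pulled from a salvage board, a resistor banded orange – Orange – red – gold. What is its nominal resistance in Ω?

3300 Ω

Orange → 3 (first significant figure)
Orange → 3 (second significant figure)
Red → ×10^2 multiplier
33 × 100 = 3300 Ω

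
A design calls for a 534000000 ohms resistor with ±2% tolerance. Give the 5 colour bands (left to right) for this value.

green, orange, yellow, blue, red

534000000 Ω = 534 × 10^6.
5 → green
3 → orange
4 → yellow
Multiplier 10^6 → blue.
±2% tolerance → red.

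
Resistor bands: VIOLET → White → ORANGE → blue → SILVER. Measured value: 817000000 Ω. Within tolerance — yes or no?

yes

Violet → 7 (first significant figure)
White → 9 (second significant figure)
Orange → 3 (third significant figure)
Blue → ×10^6 multiplier
Silver → ±10% tolerance
793 × 1000000 = 793000000 Ω
Allowed range: 713700000 Ω to 872300000 Ω.
817000000 Ω lies inside that range.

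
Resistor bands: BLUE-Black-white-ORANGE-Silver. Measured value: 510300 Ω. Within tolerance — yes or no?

Blue → 6 (first significant figure)
Black → 0 (second significant figure)
White → 9 (third significant figure)
Orange → ×10^3 multiplier
Silver → ±10% tolerance
609 × 1000 = 609000 Ω
Allowed range: 548100 Ω to 669900 Ω.
510300 Ω lies outside that range.

no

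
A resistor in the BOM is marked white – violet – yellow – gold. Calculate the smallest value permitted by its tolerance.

921500 Ω

White → 9 (first significant figure)
Violet → 7 (second significant figure)
Yellow → ×10^4 multiplier
Gold → ±5% tolerance
97 × 10000 = 970000 Ω
Smallest = 970000 × (1 − 5/100) = 921500 Ω.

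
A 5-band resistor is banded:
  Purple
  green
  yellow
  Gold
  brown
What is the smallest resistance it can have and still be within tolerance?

74.646 Ω

Violet → 7 (first significant figure)
Green → 5 (second significant figure)
Yellow → 4 (third significant figure)
Gold → ×0.1 multiplier
Brown → ±1% tolerance
754 × 0.1 = 75.4 Ω
Smallest = 75.4 × (1 − 1/100) = 74.646 Ω.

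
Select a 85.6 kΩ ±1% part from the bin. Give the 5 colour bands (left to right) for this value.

grey, green, blue, red, brown

85600 Ω = 856 × 10^2.
8 → grey
5 → green
6 → blue
Multiplier 10^2 → red.
±1% tolerance → brown.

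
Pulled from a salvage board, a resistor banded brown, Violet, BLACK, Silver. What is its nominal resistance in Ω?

Brown → 1 (first significant figure)
Violet → 7 (second significant figure)
Black → ×1 multiplier
17 × 1 = 17 Ω

17 Ω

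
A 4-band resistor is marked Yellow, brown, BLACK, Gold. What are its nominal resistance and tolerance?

41 Ω ±5%

Yellow → 4 (first significant figure)
Brown → 1 (second significant figure)
Black → ×1 multiplier
Gold → ±5% tolerance
41 × 1 = 41 Ω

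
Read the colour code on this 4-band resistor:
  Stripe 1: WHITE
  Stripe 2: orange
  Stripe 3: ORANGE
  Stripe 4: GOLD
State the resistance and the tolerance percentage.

93000 Ω ±5%

White → 9 (first significant figure)
Orange → 3 (second significant figure)
Orange → ×10^3 multiplier
Gold → ±5% tolerance
93 × 1000 = 93000 Ω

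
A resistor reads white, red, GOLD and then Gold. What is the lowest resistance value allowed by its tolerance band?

White → 9 (first significant figure)
Red → 2 (second significant figure)
Gold → ×0.1 multiplier
Gold → ±5% tolerance
92 × 0.1 = 9.2 Ω
Lowest = 9.2 × (1 − 5/100) = 8.74 Ω.

8.74 Ω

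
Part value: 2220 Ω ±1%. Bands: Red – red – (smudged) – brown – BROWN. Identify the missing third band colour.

2220 Ω = 222 × 10^1.
The third band gives digit 2 of the significand, and 2 is red.

red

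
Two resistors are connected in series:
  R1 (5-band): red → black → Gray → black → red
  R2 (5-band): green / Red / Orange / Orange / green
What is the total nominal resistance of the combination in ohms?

523208 Ω

R1: red, black, grey → 208; black ×1 → 208 Ω.
R2: green, red, orange → 523; orange ×10^3 → 523000 Ω.
Series: 208 + 523000 = 523208 Ω.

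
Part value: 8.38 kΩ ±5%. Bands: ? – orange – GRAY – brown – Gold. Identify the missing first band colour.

8380 Ω = 838 × 10^1.
The first band gives digit 8 of the significand, and 8 is grey.

grey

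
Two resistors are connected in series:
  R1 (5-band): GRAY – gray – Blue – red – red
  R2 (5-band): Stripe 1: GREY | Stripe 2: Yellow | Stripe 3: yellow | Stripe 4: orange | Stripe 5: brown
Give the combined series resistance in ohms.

932600 Ω

R1: grey, grey, blue → 886; red ×10^2 → 88600 Ω.
R2: grey, yellow, yellow → 844; orange ×10^3 → 844000 Ω.
Series: 88600 + 844000 = 932600 Ω.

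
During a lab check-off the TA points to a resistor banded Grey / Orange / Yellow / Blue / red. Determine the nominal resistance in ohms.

834000000 Ω

Grey → 8 (first significant figure)
Orange → 3 (second significant figure)
Yellow → 4 (third significant figure)
Blue → ×10^6 multiplier
834 × 1000000 = 834000000 Ω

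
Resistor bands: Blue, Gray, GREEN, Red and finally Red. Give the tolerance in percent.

The last band, red, is the tolerance band.
Red corresponds to ±2%.

±2%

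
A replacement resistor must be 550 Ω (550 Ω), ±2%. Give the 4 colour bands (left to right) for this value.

550 Ω = 55 × 10^1.
5 → green
5 → green
Multiplier 10^1 → brown.
±2% tolerance → red.

green, green, brown, red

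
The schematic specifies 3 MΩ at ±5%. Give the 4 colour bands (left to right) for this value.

3000000 Ω = 30 × 10^5.
3 → orange
0 → black
Multiplier 10^5 → green.
±5% tolerance → gold.

orange, black, green, gold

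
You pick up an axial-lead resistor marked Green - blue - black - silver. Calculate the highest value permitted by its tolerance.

61.6 Ω

Green → 5 (first significant figure)
Blue → 6 (second significant figure)
Black → ×1 multiplier
Silver → ±10% tolerance
56 × 1 = 56 Ω
Highest = 56 × (1 + 10/100) = 61.6 Ω.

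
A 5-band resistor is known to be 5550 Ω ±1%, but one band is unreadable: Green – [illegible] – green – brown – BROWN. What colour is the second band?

green

5550 Ω = 555 × 10^1.
The second band gives digit 5 of the significand, and 5 is green.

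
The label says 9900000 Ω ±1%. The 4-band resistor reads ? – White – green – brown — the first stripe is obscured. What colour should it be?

9900000 Ω = 99 × 10^5.
The first band gives digit 9 of the significand, and 9 is white.

white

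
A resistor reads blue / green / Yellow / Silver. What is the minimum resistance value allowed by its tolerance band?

Blue → 6 (first significant figure)
Green → 5 (second significant figure)
Yellow → ×10^4 multiplier
Silver → ±10% tolerance
65 × 10000 = 650000 Ω
Minimum = 650000 × (1 − 10/100) = 585000 Ω.

585000 Ω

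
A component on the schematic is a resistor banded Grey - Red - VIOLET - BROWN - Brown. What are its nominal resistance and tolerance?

Grey → 8 (first significant figure)
Red → 2 (second significant figure)
Violet → 7 (third significant figure)
Brown → ×10 multiplier
Brown → ±1% tolerance
827 × 10 = 8270 Ω

8270 Ω ±1%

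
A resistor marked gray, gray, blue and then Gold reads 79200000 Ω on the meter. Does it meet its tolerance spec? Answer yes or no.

no

Grey → 8 (first significant figure)
Grey → 8 (second significant figure)
Blue → ×10^6 multiplier
Gold → ±5% tolerance
88 × 1000000 = 88000000 Ω
Allowed range: 83600000 Ω to 92400000 Ω.
79200000 Ω lies outside that range.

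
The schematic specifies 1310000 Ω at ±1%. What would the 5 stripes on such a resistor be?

brown, orange, brown, yellow, brown

1310000 Ω = 131 × 10^4.
1 → brown
3 → orange
1 → brown
Multiplier 10^4 → yellow.
±1% tolerance → brown.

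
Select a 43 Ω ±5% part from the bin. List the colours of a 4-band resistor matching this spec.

yellow, orange, black, gold

43 Ω = 43 × 10^0.
4 → yellow
3 → orange
Multiplier 10^0 → black.
±5% tolerance → gold.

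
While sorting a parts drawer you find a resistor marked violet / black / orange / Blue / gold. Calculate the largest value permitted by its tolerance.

738150000 Ω

Violet → 7 (first significant figure)
Black → 0 (second significant figure)
Orange → 3 (third significant figure)
Blue → ×10^6 multiplier
Gold → ±5% tolerance
703 × 1000000 = 703000000 Ω
Largest = 703000000 × (1 + 5/100) = 738150000 Ω.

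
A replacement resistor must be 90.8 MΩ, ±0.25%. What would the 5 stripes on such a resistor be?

white, black, grey, green, blue

90800000 Ω = 908 × 10^5.
9 → white
0 → black
8 → grey
Multiplier 10^5 → green.
±0.25% tolerance → blue.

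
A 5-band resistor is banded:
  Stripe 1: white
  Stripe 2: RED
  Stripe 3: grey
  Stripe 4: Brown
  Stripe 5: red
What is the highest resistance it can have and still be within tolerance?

White → 9 (first significant figure)
Red → 2 (second significant figure)
Grey → 8 (third significant figure)
Brown → ×10 multiplier
Red → ±2% tolerance
928 × 10 = 9280 Ω
Highest = 9280 × (1 + 2/100) = 9465.6 Ω.

9465.6 Ω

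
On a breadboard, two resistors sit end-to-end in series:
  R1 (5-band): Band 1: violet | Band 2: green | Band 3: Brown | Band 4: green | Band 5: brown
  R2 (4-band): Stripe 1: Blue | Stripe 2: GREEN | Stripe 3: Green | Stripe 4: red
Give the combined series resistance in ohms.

R1: violet, green, brown → 751; green ×10^5 → 75100000 Ω.
R2: blue, green → 65; green ×10^5 → 6500000 Ω.
Series: 75100000 + 6500000 = 81600000 Ω.

81600000 Ω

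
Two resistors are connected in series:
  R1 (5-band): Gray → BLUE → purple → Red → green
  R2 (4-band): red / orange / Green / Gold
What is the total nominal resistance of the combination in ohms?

2386700 Ω

R1: grey, blue, violet → 867; red ×10^2 → 86700 Ω.
R2: red, orange → 23; green ×10^5 → 2300000 Ω.
Series: 86700 + 2300000 = 2386700 Ω.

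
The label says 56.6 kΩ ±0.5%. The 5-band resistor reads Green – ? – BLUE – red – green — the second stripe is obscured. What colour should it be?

56600 Ω = 566 × 10^2.
The second band gives digit 6 of the significand, and 6 is blue.

blue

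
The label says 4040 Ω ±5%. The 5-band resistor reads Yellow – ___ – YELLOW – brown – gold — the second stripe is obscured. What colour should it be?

4040 Ω = 404 × 10^1.
The second band gives digit 0 of the significand, and 0 is black.

black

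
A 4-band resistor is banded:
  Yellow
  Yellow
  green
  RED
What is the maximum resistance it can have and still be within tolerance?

4488000 Ω

Yellow → 4 (first significant figure)
Yellow → 4 (second significant figure)
Green → ×10^5 multiplier
Red → ±2% tolerance
44 × 100000 = 4400000 Ω
Maximum = 4400000 × (1 + 2/100) = 4488000 Ω.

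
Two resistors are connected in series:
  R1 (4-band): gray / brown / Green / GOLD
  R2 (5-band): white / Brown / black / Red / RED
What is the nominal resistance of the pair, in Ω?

R1: grey, brown → 81; green ×10^5 → 8100000 Ω.
R2: white, brown, black → 910; red ×10^2 → 91000 Ω.
Series: 8100000 + 91000 = 8191000 Ω.

8191000 Ω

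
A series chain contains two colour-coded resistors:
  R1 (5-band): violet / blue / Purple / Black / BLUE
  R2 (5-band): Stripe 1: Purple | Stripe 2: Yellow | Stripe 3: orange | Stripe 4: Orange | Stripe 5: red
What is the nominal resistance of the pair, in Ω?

R1: violet, blue, violet → 767; black ×1 → 767 Ω.
R2: violet, yellow, orange → 743; orange ×10^3 → 743000 Ω.
Series: 767 + 743000 = 743767 Ω.

743767 Ω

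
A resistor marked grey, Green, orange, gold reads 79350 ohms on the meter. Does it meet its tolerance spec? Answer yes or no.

no

Grey → 8 (first significant figure)
Green → 5 (second significant figure)
Orange → ×10^3 multiplier
Gold → ±5% tolerance
85 × 1000 = 85000 Ω
Allowed range: 80750 Ω to 89250 Ω.
79350 ohms lies outside that range.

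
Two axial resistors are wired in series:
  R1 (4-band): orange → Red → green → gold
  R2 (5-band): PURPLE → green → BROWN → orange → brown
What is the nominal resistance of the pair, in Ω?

3951000 Ω

R1: orange, red → 32; green ×10^5 → 3200000 Ω.
R2: violet, green, brown → 751; orange ×10^3 → 751000 Ω.
Series: 3200000 + 751000 = 3951000 Ω.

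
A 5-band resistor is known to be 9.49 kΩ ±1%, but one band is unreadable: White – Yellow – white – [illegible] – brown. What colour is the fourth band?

9490 Ω = 949 × 10^1.
The fourth band is the multiplier, 10^1, which is brown.

brown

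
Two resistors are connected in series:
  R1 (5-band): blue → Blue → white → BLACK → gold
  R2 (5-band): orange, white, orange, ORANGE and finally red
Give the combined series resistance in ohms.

393669 Ω

R1: blue, blue, white → 669; black ×1 → 669 Ω.
R2: orange, white, orange → 393; orange ×10^3 → 393000 Ω.
Series: 669 + 393000 = 393669 Ω.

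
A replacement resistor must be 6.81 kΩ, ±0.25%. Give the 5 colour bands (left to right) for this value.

blue, grey, brown, brown, blue

6810 Ω = 681 × 10^1.
6 → blue
8 → grey
1 → brown
Multiplier 10^1 → brown.
±0.25% tolerance → blue.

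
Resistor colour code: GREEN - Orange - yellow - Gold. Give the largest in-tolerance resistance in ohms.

556500 Ω

Green → 5 (first significant figure)
Orange → 3 (second significant figure)
Yellow → ×10^4 multiplier
Gold → ±5% tolerance
53 × 10000 = 530000 Ω
Largest = 530000 × (1 + 5/100) = 556500 Ω.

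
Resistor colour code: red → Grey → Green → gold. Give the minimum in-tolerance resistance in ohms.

Red → 2 (first significant figure)
Grey → 8 (second significant figure)
Green → ×10^5 multiplier
Gold → ±5% tolerance
28 × 100000 = 2800000 Ω
Minimum = 2800000 × (1 − 5/100) = 2660000 Ω.

2660000 Ω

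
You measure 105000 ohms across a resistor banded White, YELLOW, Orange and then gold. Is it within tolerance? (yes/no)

White → 9 (first significant figure)
Yellow → 4 (second significant figure)
Orange → ×10^3 multiplier
Gold → ±5% tolerance
94 × 1000 = 94000 Ω
Allowed range: 89300 Ω to 98700 Ω.
105000 ohms lies outside that range.

no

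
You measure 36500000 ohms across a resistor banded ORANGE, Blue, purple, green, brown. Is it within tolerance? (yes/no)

yes

Orange → 3 (first significant figure)
Blue → 6 (second significant figure)
Violet → 7 (third significant figure)
Green → ×10^5 multiplier
Brown → ±1% tolerance
367 × 100000 = 36700000 Ω
Allowed range: 36333000 Ω to 37067000 Ω.
36500000 ohms lies inside that range.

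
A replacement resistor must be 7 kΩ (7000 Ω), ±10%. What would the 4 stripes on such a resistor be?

violet, black, red, silver

7000 Ω = 70 × 10^2.
7 → violet
0 → black
Multiplier 10^2 → red.
±10% tolerance → silver.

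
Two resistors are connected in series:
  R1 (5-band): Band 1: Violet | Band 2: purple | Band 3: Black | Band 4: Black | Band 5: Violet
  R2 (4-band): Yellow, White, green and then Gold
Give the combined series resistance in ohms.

4900770 Ω

R1: violet, violet, black → 770; black ×1 → 770 Ω.
R2: yellow, white → 49; green ×10^5 → 4900000 Ω.
Series: 770 + 4900000 = 4900770 Ω.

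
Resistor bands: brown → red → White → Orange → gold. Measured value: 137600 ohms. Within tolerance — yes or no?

no

Brown → 1 (first significant figure)
Red → 2 (second significant figure)
White → 9 (third significant figure)
Orange → ×10^3 multiplier
Gold → ±5% tolerance
129 × 1000 = 129000 Ω
Allowed range: 122550 Ω to 135450 Ω.
137600 ohms lies outside that range.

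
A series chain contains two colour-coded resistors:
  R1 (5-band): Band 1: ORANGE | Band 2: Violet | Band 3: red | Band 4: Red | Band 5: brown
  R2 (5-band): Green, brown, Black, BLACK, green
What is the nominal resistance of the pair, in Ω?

37710 Ω

R1: orange, violet, red → 372; red ×10^2 → 37200 Ω.
R2: green, brown, black → 510; black ×1 → 510 Ω.
Series: 37200 + 510 = 37710 Ω.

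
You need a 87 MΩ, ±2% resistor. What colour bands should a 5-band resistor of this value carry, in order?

grey, violet, black, green, red

87000000 Ω = 870 × 10^5.
8 → grey
7 → violet
0 → black
Multiplier 10^5 → green.
±2% tolerance → red.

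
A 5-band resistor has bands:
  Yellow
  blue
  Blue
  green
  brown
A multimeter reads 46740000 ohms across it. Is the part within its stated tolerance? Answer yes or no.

yes

Yellow → 4 (first significant figure)
Blue → 6 (second significant figure)
Blue → 6 (third significant figure)
Green → ×10^5 multiplier
Brown → ±1% tolerance
466 × 100000 = 46600000 Ω
Allowed range: 46134000 Ω to 47066000 Ω.
46740000 ohms lies inside that range.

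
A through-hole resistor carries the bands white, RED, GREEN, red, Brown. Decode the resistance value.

White → 9 (first significant figure)
Red → 2 (second significant figure)
Green → 5 (third significant figure)
Red → ×10^2 multiplier
925 × 100 = 92500 Ω

92500 Ω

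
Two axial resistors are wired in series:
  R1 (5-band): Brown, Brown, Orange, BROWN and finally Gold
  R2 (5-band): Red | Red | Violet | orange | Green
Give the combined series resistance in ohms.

228130 Ω

R1: brown, brown, orange → 113; brown ×10 → 1130 Ω.
R2: red, red, violet → 227; orange ×10^3 → 227000 Ω.
Series: 1130 + 227000 = 228130 Ω.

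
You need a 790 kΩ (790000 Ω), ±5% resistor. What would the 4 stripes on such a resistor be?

violet, white, yellow, gold

790000 Ω = 79 × 10^4.
7 → violet
9 → white
Multiplier 10^4 → yellow.
±5% tolerance → gold.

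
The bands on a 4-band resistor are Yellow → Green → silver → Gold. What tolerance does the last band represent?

The last band, gold, is the tolerance band.
Gold corresponds to ±5%.

±5%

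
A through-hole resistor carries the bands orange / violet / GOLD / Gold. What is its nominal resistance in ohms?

3.7 Ω

Orange → 3 (first significant figure)
Violet → 7 (second significant figure)
Gold → ×0.1 multiplier
37 × 0.1 = 3.7 Ω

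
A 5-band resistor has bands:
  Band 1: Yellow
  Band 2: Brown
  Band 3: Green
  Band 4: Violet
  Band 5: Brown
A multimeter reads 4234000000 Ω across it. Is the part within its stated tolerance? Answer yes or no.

Yellow → 4 (first significant figure)
Brown → 1 (second significant figure)
Green → 5 (third significant figure)
Violet → ×10^7 multiplier
Brown → ±1% tolerance
415 × 10000000 = 4150000000 Ω
Allowed range: 4108500000 Ω to 4191500000 Ω.
4234000000 Ω lies outside that range.

no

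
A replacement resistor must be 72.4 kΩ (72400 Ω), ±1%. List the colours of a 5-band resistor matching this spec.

72400 Ω = 724 × 10^2.
7 → violet
2 → red
4 → yellow
Multiplier 10^2 → red.
±1% tolerance → brown.

violet, red, yellow, red, brown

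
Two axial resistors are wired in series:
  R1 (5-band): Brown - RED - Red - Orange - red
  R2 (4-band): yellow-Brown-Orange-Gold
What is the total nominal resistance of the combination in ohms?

R1: brown, red, red → 122; orange ×10^3 → 122000 Ω.
R2: yellow, brown → 41; orange ×10^3 → 41000 Ω.
Series: 122000 + 41000 = 163000 Ω.

163000 Ω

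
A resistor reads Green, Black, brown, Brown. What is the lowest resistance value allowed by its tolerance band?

Green → 5 (first significant figure)
Black → 0 (second significant figure)
Brown → ×10 multiplier
Brown → ±1% tolerance
50 × 10 = 500 Ω
Lowest = 500 × (1 − 1/100) = 495 Ω.

495 Ω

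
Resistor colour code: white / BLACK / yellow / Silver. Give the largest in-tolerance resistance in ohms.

990000 Ω

White → 9 (first significant figure)
Black → 0 (second significant figure)
Yellow → ×10^4 multiplier
Silver → ±10% tolerance
90 × 10000 = 900000 Ω
Largest = 900000 × (1 + 10/100) = 990000 Ω.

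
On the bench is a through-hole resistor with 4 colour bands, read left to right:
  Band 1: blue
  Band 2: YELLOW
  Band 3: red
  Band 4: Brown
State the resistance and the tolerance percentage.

Blue → 6 (first significant figure)
Yellow → 4 (second significant figure)
Red → ×10^2 multiplier
Brown → ±1% tolerance
64 × 100 = 6400 Ω

6400 Ω ±1%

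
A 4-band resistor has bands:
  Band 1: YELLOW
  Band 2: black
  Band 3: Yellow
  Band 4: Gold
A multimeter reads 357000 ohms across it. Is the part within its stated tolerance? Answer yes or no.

no

Yellow → 4 (first significant figure)
Black → 0 (second significant figure)
Yellow → ×10^4 multiplier
Gold → ±5% tolerance
40 × 10000 = 400000 Ω
Allowed range: 380000 Ω to 420000 Ω.
357000 ohms lies outside that range.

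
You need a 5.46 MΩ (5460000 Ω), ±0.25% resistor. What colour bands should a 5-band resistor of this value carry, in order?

5460000 Ω = 546 × 10^4.
5 → green
4 → yellow
6 → blue
Multiplier 10^4 → yellow.
±0.25% tolerance → blue.

green, yellow, blue, yellow, blue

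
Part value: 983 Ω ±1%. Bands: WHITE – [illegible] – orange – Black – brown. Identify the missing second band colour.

grey

983 Ω = 983 × 10^0.
The second band gives digit 8 of the significand, and 8 is grey.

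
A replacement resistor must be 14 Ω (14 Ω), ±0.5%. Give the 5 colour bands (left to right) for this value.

14 Ω = 140 × 10^-1.
1 → brown
4 → yellow
0 → black
Multiplier 10^-1 → gold.
±0.5% tolerance → green.

brown, yellow, black, gold, green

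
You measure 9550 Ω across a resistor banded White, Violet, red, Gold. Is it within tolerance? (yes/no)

yes

White → 9 (first significant figure)
Violet → 7 (second significant figure)
Red → ×10^2 multiplier
Gold → ±5% tolerance
97 × 100 = 9700 Ω
Allowed range: 9215 Ω to 10185 Ω.
9550 Ω lies inside that range.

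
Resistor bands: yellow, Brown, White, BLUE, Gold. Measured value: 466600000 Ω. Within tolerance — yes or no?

Yellow → 4 (first significant figure)
Brown → 1 (second significant figure)
White → 9 (third significant figure)
Blue → ×10^6 multiplier
Gold → ±5% tolerance
419 × 1000000 = 419000000 Ω
Allowed range: 398050000 Ω to 439950000 Ω.
466600000 Ω lies outside that range.

no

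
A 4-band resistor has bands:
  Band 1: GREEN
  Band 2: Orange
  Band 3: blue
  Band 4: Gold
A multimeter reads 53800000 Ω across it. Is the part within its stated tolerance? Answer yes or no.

Green → 5 (first significant figure)
Orange → 3 (second significant figure)
Blue → ×10^6 multiplier
Gold → ±5% tolerance
53 × 1000000 = 53000000 Ω
Allowed range: 50350000 Ω to 55650000 Ω.
53800000 Ω lies inside that range.

yes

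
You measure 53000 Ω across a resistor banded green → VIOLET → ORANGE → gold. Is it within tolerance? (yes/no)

Green → 5 (first significant figure)
Violet → 7 (second significant figure)
Orange → ×10^3 multiplier
Gold → ±5% tolerance
57 × 1000 = 57000 Ω
Allowed range: 54150 Ω to 59850 Ω.
53000 Ω lies outside that range.

no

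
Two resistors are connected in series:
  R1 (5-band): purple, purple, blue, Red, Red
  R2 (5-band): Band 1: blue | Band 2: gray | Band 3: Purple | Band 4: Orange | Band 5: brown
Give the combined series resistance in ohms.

R1: violet, violet, blue → 776; red ×10^2 → 77600 Ω.
R2: blue, grey, violet → 687; orange ×10^3 → 687000 Ω.
Series: 77600 + 687000 = 764600 Ω.

764600 Ω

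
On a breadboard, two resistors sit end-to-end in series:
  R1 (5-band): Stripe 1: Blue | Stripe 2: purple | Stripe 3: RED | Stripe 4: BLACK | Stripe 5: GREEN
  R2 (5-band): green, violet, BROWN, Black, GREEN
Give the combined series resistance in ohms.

1243 Ω

R1: blue, violet, red → 672; black ×1 → 672 Ω.
R2: green, violet, brown → 571; black ×1 → 571 Ω.
Series: 672 + 571 = 1243 Ω.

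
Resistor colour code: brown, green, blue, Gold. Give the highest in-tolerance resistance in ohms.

Brown → 1 (first significant figure)
Green → 5 (second significant figure)
Blue → ×10^6 multiplier
Gold → ±5% tolerance
15 × 1000000 = 15000000 Ω
Highest = 15000000 × (1 + 5/100) = 15750000 Ω.

15750000 Ω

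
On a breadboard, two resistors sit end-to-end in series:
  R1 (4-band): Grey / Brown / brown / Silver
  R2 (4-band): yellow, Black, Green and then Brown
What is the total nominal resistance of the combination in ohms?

R1: grey, brown → 81; brown ×10 → 810 Ω.
R2: yellow, black → 40; green ×10^5 → 4000000 Ω.
Series: 810 + 4000000 = 4000810 Ω.

4000810 Ω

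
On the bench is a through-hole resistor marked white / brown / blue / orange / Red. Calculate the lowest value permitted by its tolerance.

897680 Ω

White → 9 (first significant figure)
Brown → 1 (second significant figure)
Blue → 6 (third significant figure)
Orange → ×10^3 multiplier
Red → ±2% tolerance
916 × 1000 = 916000 Ω
Lowest = 916000 × (1 − 2/100) = 897680 Ω.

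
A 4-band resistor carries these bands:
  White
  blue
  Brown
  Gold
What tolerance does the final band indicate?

The last band, gold, is the tolerance band.
Gold corresponds to ±5%.

±5%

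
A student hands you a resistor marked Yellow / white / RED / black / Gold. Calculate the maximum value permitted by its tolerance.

516.6 Ω

Yellow → 4 (first significant figure)
White → 9 (second significant figure)
Red → 2 (third significant figure)
Black → ×1 multiplier
Gold → ±5% tolerance
492 × 1 = 492 Ω
Maximum = 492 × (1 + 5/100) = 516.6 Ω.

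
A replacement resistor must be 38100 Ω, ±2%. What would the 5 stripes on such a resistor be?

orange, grey, brown, red, red

38100 Ω = 381 × 10^2.
3 → orange
8 → grey
1 → brown
Multiplier 10^2 → red.
±2% tolerance → red.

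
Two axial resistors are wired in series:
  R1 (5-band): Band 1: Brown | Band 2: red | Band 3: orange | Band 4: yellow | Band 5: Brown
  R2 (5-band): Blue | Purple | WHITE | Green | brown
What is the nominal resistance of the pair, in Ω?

69130000 Ω

R1: brown, red, orange → 123; yellow ×10^4 → 1230000 Ω.
R2: blue, violet, white → 679; green ×10^5 → 67900000 Ω.
Series: 1230000 + 67900000 = 69130000 Ω.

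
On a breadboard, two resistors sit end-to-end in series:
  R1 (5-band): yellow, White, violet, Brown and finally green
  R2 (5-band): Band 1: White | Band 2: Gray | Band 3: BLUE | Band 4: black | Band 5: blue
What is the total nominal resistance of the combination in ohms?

R1: yellow, white, violet → 497; brown ×10 → 4970 Ω.
R2: white, grey, blue → 986; black ×1 → 986 Ω.
Series: 4970 + 986 = 5956 Ω.

5956 Ω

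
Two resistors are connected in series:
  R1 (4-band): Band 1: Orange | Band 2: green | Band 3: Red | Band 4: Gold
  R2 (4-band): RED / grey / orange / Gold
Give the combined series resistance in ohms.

31500 Ω

R1: orange, green → 35; red ×10^2 → 3500 Ω.
R2: red, grey → 28; orange ×10^3 → 28000 Ω.
Series: 3500 + 28000 = 31500 Ω.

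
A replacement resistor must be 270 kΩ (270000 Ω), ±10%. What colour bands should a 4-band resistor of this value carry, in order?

red, violet, yellow, silver

270000 Ω = 27 × 10^4.
2 → red
7 → violet
Multiplier 10^4 → yellow.
±10% tolerance → silver.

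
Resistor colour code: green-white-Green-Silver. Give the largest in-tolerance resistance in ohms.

Green → 5 (first significant figure)
White → 9 (second significant figure)
Green → ×10^5 multiplier
Silver → ±10% tolerance
59 × 100000 = 5900000 Ω
Largest = 5900000 × (1 + 10/100) = 6490000 Ω.

6490000 Ω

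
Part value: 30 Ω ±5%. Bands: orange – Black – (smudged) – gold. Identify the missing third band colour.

black

30 Ω = 30 × 10^0.
The third band is the multiplier, 10^0, which is black.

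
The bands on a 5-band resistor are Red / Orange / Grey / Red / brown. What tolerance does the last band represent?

±1%

The last band, brown, is the tolerance band.
Brown corresponds to ±1%.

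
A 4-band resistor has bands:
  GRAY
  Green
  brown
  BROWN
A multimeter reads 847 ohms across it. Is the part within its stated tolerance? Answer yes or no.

Grey → 8 (first significant figure)
Green → 5 (second significant figure)
Brown → ×10 multiplier
Brown → ±1% tolerance
85 × 10 = 850 Ω
Allowed range: 841.5 Ω to 858.5 Ω.
847 ohms lies inside that range.

yes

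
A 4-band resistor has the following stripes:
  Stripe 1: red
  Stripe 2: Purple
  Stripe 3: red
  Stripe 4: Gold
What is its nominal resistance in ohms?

2700 Ω

Red → 2 (first significant figure)
Violet → 7 (second significant figure)
Red → ×10^2 multiplier
27 × 100 = 2700 Ω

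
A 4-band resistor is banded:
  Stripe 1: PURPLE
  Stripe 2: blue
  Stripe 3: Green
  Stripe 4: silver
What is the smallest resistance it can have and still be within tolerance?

Violet → 7 (first significant figure)
Blue → 6 (second significant figure)
Green → ×10^5 multiplier
Silver → ±10% tolerance
76 × 100000 = 7600000 Ω
Smallest = 7600000 × (1 − 10/100) = 6840000 Ω.

6840000 Ω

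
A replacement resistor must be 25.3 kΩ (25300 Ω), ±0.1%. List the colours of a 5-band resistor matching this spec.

25300 Ω = 253 × 10^2.
2 → red
5 → green
3 → orange
Multiplier 10^2 → red.
±0.1% tolerance → violet.

red, green, orange, red, violet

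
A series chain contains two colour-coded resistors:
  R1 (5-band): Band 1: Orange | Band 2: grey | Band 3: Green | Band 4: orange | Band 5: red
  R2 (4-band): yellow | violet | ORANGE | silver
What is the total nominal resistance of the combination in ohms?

R1: orange, grey, green → 385; orange ×10^3 → 385000 Ω.
R2: yellow, violet → 47; orange ×10^3 → 47000 Ω.
Series: 385000 + 47000 = 432000 Ω.

432000 Ω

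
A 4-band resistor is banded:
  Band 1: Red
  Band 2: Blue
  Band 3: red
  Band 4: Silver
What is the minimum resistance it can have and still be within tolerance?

Red → 2 (first significant figure)
Blue → 6 (second significant figure)
Red → ×10^2 multiplier
Silver → ±10% tolerance
26 × 100 = 2600 Ω
Minimum = 2600 × (1 − 10/100) = 2340 Ω.

2340 Ω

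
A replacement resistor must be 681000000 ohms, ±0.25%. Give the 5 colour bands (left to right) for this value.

blue, grey, brown, blue, blue

681000000 Ω = 681 × 10^6.
6 → blue
8 → grey
1 → brown
Multiplier 10^6 → blue.
±0.25% tolerance → blue.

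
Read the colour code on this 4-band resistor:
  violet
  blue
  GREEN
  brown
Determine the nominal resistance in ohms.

7600000 Ω

Violet → 7 (first significant figure)
Blue → 6 (second significant figure)
Green → ×10^5 multiplier
76 × 100000 = 7600000 Ω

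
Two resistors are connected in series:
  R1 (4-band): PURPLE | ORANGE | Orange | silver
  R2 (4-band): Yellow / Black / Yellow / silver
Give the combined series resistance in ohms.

R1: violet, orange → 73; orange ×10^3 → 73000 Ω.
R2: yellow, black → 40; yellow ×10^4 → 400000 Ω.
Series: 73000 + 400000 = 473000 Ω.

473000 Ω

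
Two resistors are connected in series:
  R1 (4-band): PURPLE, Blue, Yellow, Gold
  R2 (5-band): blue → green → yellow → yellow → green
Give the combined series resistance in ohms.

R1: violet, blue → 76; yellow ×10^4 → 760000 Ω.
R2: blue, green, yellow → 654; yellow ×10^4 → 6540000 Ω.
Series: 760000 + 6540000 = 7300000 Ω.

7300000 Ω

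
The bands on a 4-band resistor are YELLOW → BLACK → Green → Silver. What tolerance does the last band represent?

±10%

The last band, silver, is the tolerance band.
Silver corresponds to ±10%.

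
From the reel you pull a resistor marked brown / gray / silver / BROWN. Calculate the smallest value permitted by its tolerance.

0.1782 Ω

Brown → 1 (first significant figure)
Grey → 8 (second significant figure)
Silver → ×0.01 multiplier
Brown → ±1% tolerance
18 × 0.01 = 0.18 Ω
Smallest = 0.18 × (1 − 1/100) = 0.1782 Ω.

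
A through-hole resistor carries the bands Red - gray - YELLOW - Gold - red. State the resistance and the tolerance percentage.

28.4 Ω ±2%

Red → 2 (first significant figure)
Grey → 8 (second significant figure)
Yellow → 4 (third significant figure)
Gold → ×0.1 multiplier
Red → ±2% tolerance
284 × 0.1 = 28.4 Ω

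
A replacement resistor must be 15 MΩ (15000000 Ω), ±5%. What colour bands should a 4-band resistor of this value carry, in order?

15000000 Ω = 15 × 10^6.
1 → brown
5 → green
Multiplier 10^6 → blue.
±5% tolerance → gold.

brown, green, blue, gold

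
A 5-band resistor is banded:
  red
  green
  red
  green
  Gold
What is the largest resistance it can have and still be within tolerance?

Red → 2 (first significant figure)
Green → 5 (second significant figure)
Red → 2 (third significant figure)
Green → ×10^5 multiplier
Gold → ±5% tolerance
252 × 100000 = 25200000 Ω
Largest = 25200000 × (1 + 5/100) = 26460000 Ω.

26460000 Ω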